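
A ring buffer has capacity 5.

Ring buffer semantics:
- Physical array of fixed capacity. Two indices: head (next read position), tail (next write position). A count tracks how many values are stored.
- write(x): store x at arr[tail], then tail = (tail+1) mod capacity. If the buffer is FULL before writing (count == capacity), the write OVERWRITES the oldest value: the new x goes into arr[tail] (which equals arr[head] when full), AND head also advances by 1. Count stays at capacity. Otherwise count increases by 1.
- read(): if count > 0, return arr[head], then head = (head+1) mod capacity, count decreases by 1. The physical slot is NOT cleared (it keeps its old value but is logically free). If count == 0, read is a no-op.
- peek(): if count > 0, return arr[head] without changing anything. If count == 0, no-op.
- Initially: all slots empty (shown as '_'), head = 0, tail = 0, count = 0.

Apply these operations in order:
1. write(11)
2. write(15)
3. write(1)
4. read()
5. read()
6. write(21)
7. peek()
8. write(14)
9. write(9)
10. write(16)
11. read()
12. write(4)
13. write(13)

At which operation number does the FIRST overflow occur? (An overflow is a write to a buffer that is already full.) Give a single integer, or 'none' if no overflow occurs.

Answer: 13

Derivation:
After op 1 (write(11)): arr=[11 _ _ _ _] head=0 tail=1 count=1
After op 2 (write(15)): arr=[11 15 _ _ _] head=0 tail=2 count=2
After op 3 (write(1)): arr=[11 15 1 _ _] head=0 tail=3 count=3
After op 4 (read()): arr=[11 15 1 _ _] head=1 tail=3 count=2
After op 5 (read()): arr=[11 15 1 _ _] head=2 tail=3 count=1
After op 6 (write(21)): arr=[11 15 1 21 _] head=2 tail=4 count=2
After op 7 (peek()): arr=[11 15 1 21 _] head=2 tail=4 count=2
After op 8 (write(14)): arr=[11 15 1 21 14] head=2 tail=0 count=3
After op 9 (write(9)): arr=[9 15 1 21 14] head=2 tail=1 count=4
After op 10 (write(16)): arr=[9 16 1 21 14] head=2 tail=2 count=5
After op 11 (read()): arr=[9 16 1 21 14] head=3 tail=2 count=4
After op 12 (write(4)): arr=[9 16 4 21 14] head=3 tail=3 count=5
After op 13 (write(13)): arr=[9 16 4 13 14] head=4 tail=4 count=5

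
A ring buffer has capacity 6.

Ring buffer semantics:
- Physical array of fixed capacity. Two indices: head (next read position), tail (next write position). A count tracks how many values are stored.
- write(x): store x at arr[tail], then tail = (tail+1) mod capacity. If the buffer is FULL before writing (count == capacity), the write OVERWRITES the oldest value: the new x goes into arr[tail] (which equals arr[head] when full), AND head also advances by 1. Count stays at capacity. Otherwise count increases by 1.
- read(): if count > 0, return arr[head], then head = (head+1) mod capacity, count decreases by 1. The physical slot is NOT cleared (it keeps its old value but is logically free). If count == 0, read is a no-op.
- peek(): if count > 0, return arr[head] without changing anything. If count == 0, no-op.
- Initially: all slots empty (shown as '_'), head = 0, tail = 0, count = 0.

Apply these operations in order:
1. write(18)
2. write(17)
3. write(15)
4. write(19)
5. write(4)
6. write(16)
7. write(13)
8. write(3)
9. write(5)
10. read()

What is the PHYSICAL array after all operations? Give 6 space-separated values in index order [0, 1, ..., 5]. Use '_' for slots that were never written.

Answer: 13 3 5 19 4 16

Derivation:
After op 1 (write(18)): arr=[18 _ _ _ _ _] head=0 tail=1 count=1
After op 2 (write(17)): arr=[18 17 _ _ _ _] head=0 tail=2 count=2
After op 3 (write(15)): arr=[18 17 15 _ _ _] head=0 tail=3 count=3
After op 4 (write(19)): arr=[18 17 15 19 _ _] head=0 tail=4 count=4
After op 5 (write(4)): arr=[18 17 15 19 4 _] head=0 tail=5 count=5
After op 6 (write(16)): arr=[18 17 15 19 4 16] head=0 tail=0 count=6
After op 7 (write(13)): arr=[13 17 15 19 4 16] head=1 tail=1 count=6
After op 8 (write(3)): arr=[13 3 15 19 4 16] head=2 tail=2 count=6
After op 9 (write(5)): arr=[13 3 5 19 4 16] head=3 tail=3 count=6
After op 10 (read()): arr=[13 3 5 19 4 16] head=4 tail=3 count=5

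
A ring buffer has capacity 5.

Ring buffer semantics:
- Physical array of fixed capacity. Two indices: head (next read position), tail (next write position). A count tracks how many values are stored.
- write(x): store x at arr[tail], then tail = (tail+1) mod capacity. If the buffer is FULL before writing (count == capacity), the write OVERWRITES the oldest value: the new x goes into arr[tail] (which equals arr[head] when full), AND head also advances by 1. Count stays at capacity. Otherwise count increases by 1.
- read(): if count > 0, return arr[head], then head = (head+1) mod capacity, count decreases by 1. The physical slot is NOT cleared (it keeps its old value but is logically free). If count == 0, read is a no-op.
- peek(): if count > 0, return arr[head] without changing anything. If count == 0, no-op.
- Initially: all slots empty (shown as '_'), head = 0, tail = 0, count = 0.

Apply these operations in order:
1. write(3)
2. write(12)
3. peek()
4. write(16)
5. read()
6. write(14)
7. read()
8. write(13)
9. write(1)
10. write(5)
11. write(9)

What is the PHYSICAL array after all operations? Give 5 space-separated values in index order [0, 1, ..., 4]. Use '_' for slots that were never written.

After op 1 (write(3)): arr=[3 _ _ _ _] head=0 tail=1 count=1
After op 2 (write(12)): arr=[3 12 _ _ _] head=0 tail=2 count=2
After op 3 (peek()): arr=[3 12 _ _ _] head=0 tail=2 count=2
After op 4 (write(16)): arr=[3 12 16 _ _] head=0 tail=3 count=3
After op 5 (read()): arr=[3 12 16 _ _] head=1 tail=3 count=2
After op 6 (write(14)): arr=[3 12 16 14 _] head=1 tail=4 count=3
After op 7 (read()): arr=[3 12 16 14 _] head=2 tail=4 count=2
After op 8 (write(13)): arr=[3 12 16 14 13] head=2 tail=0 count=3
After op 9 (write(1)): arr=[1 12 16 14 13] head=2 tail=1 count=4
After op 10 (write(5)): arr=[1 5 16 14 13] head=2 tail=2 count=5
After op 11 (write(9)): arr=[1 5 9 14 13] head=3 tail=3 count=5

Answer: 1 5 9 14 13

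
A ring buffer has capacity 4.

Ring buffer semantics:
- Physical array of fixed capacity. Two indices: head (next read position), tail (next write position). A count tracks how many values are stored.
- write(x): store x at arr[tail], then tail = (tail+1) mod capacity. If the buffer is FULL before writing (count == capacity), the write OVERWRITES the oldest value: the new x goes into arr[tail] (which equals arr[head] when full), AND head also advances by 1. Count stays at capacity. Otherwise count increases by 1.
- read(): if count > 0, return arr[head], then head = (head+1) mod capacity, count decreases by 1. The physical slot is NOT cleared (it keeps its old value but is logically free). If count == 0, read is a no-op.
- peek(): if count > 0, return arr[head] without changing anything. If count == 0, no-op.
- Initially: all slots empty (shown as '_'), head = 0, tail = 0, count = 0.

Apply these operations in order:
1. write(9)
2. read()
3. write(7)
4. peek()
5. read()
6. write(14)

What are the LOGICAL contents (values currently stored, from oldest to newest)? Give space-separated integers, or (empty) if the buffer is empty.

Answer: 14

Derivation:
After op 1 (write(9)): arr=[9 _ _ _] head=0 tail=1 count=1
After op 2 (read()): arr=[9 _ _ _] head=1 tail=1 count=0
After op 3 (write(7)): arr=[9 7 _ _] head=1 tail=2 count=1
After op 4 (peek()): arr=[9 7 _ _] head=1 tail=2 count=1
After op 5 (read()): arr=[9 7 _ _] head=2 tail=2 count=0
After op 6 (write(14)): arr=[9 7 14 _] head=2 tail=3 count=1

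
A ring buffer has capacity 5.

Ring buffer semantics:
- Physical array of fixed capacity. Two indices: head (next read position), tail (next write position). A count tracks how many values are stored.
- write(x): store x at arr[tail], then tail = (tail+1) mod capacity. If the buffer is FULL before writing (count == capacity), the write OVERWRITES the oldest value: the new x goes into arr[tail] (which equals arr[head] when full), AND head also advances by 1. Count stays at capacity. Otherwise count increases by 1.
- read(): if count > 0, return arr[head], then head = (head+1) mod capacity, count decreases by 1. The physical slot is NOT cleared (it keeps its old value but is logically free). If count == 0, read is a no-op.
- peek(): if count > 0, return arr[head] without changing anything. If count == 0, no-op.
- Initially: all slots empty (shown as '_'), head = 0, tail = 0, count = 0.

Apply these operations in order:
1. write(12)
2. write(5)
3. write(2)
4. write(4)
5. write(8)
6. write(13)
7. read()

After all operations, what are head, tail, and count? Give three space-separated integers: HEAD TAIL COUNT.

After op 1 (write(12)): arr=[12 _ _ _ _] head=0 tail=1 count=1
After op 2 (write(5)): arr=[12 5 _ _ _] head=0 tail=2 count=2
After op 3 (write(2)): arr=[12 5 2 _ _] head=0 tail=3 count=3
After op 4 (write(4)): arr=[12 5 2 4 _] head=0 tail=4 count=4
After op 5 (write(8)): arr=[12 5 2 4 8] head=0 tail=0 count=5
After op 6 (write(13)): arr=[13 5 2 4 8] head=1 tail=1 count=5
After op 7 (read()): arr=[13 5 2 4 8] head=2 tail=1 count=4

Answer: 2 1 4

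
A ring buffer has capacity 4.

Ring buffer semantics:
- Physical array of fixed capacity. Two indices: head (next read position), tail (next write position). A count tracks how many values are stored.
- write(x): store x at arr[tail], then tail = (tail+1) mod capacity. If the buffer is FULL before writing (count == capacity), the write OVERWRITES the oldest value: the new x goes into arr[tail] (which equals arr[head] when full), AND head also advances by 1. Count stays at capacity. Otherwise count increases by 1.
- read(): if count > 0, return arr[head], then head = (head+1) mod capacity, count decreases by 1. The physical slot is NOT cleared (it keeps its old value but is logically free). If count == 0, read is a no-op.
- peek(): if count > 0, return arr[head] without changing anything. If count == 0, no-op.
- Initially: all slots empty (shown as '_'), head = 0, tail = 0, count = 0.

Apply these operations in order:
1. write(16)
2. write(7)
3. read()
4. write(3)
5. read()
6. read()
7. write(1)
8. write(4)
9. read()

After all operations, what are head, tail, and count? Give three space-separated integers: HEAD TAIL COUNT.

Answer: 0 1 1

Derivation:
After op 1 (write(16)): arr=[16 _ _ _] head=0 tail=1 count=1
After op 2 (write(7)): arr=[16 7 _ _] head=0 tail=2 count=2
After op 3 (read()): arr=[16 7 _ _] head=1 tail=2 count=1
After op 4 (write(3)): arr=[16 7 3 _] head=1 tail=3 count=2
After op 5 (read()): arr=[16 7 3 _] head=2 tail=3 count=1
After op 6 (read()): arr=[16 7 3 _] head=3 tail=3 count=0
After op 7 (write(1)): arr=[16 7 3 1] head=3 tail=0 count=1
After op 8 (write(4)): arr=[4 7 3 1] head=3 tail=1 count=2
After op 9 (read()): arr=[4 7 3 1] head=0 tail=1 count=1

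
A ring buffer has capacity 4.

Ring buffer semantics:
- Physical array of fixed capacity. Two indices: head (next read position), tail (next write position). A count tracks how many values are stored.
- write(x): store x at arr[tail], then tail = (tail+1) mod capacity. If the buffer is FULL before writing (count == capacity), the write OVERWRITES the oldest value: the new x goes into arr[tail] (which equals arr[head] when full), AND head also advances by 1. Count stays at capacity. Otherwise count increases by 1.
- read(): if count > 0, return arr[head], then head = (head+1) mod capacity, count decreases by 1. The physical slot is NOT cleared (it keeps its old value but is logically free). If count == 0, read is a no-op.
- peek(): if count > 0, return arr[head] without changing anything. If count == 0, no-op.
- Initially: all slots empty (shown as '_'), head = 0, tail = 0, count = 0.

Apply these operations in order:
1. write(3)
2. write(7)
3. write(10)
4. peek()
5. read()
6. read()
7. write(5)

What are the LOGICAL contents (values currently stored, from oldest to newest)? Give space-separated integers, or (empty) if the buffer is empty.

After op 1 (write(3)): arr=[3 _ _ _] head=0 tail=1 count=1
After op 2 (write(7)): arr=[3 7 _ _] head=0 tail=2 count=2
After op 3 (write(10)): arr=[3 7 10 _] head=0 tail=3 count=3
After op 4 (peek()): arr=[3 7 10 _] head=0 tail=3 count=3
After op 5 (read()): arr=[3 7 10 _] head=1 tail=3 count=2
After op 6 (read()): arr=[3 7 10 _] head=2 tail=3 count=1
After op 7 (write(5)): arr=[3 7 10 5] head=2 tail=0 count=2

Answer: 10 5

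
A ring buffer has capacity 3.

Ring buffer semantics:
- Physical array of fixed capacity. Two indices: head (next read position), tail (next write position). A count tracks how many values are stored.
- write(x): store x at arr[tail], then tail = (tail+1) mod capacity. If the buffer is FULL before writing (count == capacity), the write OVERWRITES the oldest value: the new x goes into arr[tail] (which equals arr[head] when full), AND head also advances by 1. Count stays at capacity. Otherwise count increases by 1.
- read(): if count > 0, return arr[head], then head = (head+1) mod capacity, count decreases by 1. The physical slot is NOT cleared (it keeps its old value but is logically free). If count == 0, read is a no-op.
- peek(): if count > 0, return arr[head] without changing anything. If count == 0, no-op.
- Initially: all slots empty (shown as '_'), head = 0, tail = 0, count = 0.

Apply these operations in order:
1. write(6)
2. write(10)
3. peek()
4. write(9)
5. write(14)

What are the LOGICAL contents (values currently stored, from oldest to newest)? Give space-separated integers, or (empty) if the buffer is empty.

Answer: 10 9 14

Derivation:
After op 1 (write(6)): arr=[6 _ _] head=0 tail=1 count=1
After op 2 (write(10)): arr=[6 10 _] head=0 tail=2 count=2
After op 3 (peek()): arr=[6 10 _] head=0 tail=2 count=2
After op 4 (write(9)): arr=[6 10 9] head=0 tail=0 count=3
After op 5 (write(14)): arr=[14 10 9] head=1 tail=1 count=3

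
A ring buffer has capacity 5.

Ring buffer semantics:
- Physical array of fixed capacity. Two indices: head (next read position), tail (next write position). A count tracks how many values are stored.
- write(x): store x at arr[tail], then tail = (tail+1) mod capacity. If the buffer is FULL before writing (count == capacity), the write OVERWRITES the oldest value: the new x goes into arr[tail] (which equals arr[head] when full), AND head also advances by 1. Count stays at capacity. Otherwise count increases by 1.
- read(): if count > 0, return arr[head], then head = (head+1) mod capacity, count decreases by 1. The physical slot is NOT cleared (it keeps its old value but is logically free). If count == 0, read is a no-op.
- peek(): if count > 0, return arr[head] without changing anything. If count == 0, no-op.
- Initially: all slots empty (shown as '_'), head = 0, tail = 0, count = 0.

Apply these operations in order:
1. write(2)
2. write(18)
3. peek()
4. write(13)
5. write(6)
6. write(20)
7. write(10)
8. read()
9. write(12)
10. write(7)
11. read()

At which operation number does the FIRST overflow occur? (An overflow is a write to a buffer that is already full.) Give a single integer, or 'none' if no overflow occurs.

Answer: 7

Derivation:
After op 1 (write(2)): arr=[2 _ _ _ _] head=0 tail=1 count=1
After op 2 (write(18)): arr=[2 18 _ _ _] head=0 tail=2 count=2
After op 3 (peek()): arr=[2 18 _ _ _] head=0 tail=2 count=2
After op 4 (write(13)): arr=[2 18 13 _ _] head=0 tail=3 count=3
After op 5 (write(6)): arr=[2 18 13 6 _] head=0 tail=4 count=4
After op 6 (write(20)): arr=[2 18 13 6 20] head=0 tail=0 count=5
After op 7 (write(10)): arr=[10 18 13 6 20] head=1 tail=1 count=5
After op 8 (read()): arr=[10 18 13 6 20] head=2 tail=1 count=4
After op 9 (write(12)): arr=[10 12 13 6 20] head=2 tail=2 count=5
After op 10 (write(7)): arr=[10 12 7 6 20] head=3 tail=3 count=5
After op 11 (read()): arr=[10 12 7 6 20] head=4 tail=3 count=4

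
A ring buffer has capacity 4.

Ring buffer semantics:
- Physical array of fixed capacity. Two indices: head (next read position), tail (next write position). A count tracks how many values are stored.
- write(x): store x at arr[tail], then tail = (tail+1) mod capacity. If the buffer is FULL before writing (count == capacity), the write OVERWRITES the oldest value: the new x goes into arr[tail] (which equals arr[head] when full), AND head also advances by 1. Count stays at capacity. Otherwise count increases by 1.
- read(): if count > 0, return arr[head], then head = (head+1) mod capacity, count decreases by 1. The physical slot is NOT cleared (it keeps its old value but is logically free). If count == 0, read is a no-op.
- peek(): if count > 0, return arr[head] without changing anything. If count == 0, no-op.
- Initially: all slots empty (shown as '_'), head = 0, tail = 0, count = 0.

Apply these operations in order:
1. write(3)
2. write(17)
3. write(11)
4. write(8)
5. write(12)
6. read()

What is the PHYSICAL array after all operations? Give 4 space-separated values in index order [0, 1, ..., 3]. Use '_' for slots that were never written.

Answer: 12 17 11 8

Derivation:
After op 1 (write(3)): arr=[3 _ _ _] head=0 tail=1 count=1
After op 2 (write(17)): arr=[3 17 _ _] head=0 tail=2 count=2
After op 3 (write(11)): arr=[3 17 11 _] head=0 tail=3 count=3
After op 4 (write(8)): arr=[3 17 11 8] head=0 tail=0 count=4
After op 5 (write(12)): arr=[12 17 11 8] head=1 tail=1 count=4
After op 6 (read()): arr=[12 17 11 8] head=2 tail=1 count=3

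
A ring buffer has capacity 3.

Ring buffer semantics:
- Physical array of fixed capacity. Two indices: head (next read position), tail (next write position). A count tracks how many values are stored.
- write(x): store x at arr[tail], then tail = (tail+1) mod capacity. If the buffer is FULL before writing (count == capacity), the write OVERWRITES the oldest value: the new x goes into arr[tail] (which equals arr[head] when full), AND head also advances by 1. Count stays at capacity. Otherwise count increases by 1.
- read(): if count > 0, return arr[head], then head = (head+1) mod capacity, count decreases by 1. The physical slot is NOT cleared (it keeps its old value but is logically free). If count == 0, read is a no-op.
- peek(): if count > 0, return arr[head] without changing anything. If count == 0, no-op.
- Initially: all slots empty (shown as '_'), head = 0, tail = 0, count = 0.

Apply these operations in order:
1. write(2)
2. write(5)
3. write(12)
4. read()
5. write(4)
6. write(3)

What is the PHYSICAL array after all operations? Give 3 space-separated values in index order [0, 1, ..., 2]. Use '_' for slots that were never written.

After op 1 (write(2)): arr=[2 _ _] head=0 tail=1 count=1
After op 2 (write(5)): arr=[2 5 _] head=0 tail=2 count=2
After op 3 (write(12)): arr=[2 5 12] head=0 tail=0 count=3
After op 4 (read()): arr=[2 5 12] head=1 tail=0 count=2
After op 5 (write(4)): arr=[4 5 12] head=1 tail=1 count=3
After op 6 (write(3)): arr=[4 3 12] head=2 tail=2 count=3

Answer: 4 3 12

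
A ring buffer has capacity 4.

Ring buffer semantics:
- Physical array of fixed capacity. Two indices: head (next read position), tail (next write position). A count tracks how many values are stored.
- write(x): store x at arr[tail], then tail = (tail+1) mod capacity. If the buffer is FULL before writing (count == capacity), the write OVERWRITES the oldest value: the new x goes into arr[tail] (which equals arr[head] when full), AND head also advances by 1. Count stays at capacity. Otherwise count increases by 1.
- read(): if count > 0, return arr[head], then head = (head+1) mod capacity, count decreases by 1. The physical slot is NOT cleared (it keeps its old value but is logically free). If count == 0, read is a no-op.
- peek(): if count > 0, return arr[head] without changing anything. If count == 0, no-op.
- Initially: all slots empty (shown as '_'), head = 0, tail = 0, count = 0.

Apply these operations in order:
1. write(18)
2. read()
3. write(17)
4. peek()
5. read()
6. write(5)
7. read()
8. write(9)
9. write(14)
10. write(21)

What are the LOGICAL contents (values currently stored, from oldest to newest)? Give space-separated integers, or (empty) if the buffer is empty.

After op 1 (write(18)): arr=[18 _ _ _] head=0 tail=1 count=1
After op 2 (read()): arr=[18 _ _ _] head=1 tail=1 count=0
After op 3 (write(17)): arr=[18 17 _ _] head=1 tail=2 count=1
After op 4 (peek()): arr=[18 17 _ _] head=1 tail=2 count=1
After op 5 (read()): arr=[18 17 _ _] head=2 tail=2 count=0
After op 6 (write(5)): arr=[18 17 5 _] head=2 tail=3 count=1
After op 7 (read()): arr=[18 17 5 _] head=3 tail=3 count=0
After op 8 (write(9)): arr=[18 17 5 9] head=3 tail=0 count=1
After op 9 (write(14)): arr=[14 17 5 9] head=3 tail=1 count=2
After op 10 (write(21)): arr=[14 21 5 9] head=3 tail=2 count=3

Answer: 9 14 21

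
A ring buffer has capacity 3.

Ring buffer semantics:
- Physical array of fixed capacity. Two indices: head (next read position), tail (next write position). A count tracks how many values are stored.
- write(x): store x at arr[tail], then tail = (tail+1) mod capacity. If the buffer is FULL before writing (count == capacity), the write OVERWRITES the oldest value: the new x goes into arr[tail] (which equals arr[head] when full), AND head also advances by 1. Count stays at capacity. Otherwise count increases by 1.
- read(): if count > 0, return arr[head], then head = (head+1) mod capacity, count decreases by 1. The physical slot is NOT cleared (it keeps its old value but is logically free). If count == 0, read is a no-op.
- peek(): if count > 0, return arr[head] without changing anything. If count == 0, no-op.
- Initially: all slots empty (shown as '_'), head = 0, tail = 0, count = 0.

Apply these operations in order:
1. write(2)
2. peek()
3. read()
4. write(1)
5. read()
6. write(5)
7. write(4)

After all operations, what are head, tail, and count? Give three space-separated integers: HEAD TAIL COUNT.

Answer: 2 1 2

Derivation:
After op 1 (write(2)): arr=[2 _ _] head=0 tail=1 count=1
After op 2 (peek()): arr=[2 _ _] head=0 tail=1 count=1
After op 3 (read()): arr=[2 _ _] head=1 tail=1 count=0
After op 4 (write(1)): arr=[2 1 _] head=1 tail=2 count=1
After op 5 (read()): arr=[2 1 _] head=2 tail=2 count=0
After op 6 (write(5)): arr=[2 1 5] head=2 tail=0 count=1
After op 7 (write(4)): arr=[4 1 5] head=2 tail=1 count=2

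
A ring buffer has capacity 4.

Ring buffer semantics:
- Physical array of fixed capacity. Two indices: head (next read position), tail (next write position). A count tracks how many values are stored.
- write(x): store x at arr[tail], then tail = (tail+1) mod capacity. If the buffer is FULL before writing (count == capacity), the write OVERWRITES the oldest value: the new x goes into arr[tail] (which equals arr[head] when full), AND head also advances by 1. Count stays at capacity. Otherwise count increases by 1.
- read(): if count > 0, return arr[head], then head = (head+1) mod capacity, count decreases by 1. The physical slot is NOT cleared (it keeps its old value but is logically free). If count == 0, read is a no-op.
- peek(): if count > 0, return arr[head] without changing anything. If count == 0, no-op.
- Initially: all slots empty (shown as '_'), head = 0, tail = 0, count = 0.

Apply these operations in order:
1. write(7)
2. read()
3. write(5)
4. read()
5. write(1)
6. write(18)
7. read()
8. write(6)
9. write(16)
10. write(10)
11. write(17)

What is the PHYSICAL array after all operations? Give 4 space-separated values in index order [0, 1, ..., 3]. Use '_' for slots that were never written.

Answer: 6 16 10 17

Derivation:
After op 1 (write(7)): arr=[7 _ _ _] head=0 tail=1 count=1
After op 2 (read()): arr=[7 _ _ _] head=1 tail=1 count=0
After op 3 (write(5)): arr=[7 5 _ _] head=1 tail=2 count=1
After op 4 (read()): arr=[7 5 _ _] head=2 tail=2 count=0
After op 5 (write(1)): arr=[7 5 1 _] head=2 tail=3 count=1
After op 6 (write(18)): arr=[7 5 1 18] head=2 tail=0 count=2
After op 7 (read()): arr=[7 5 1 18] head=3 tail=0 count=1
After op 8 (write(6)): arr=[6 5 1 18] head=3 tail=1 count=2
After op 9 (write(16)): arr=[6 16 1 18] head=3 tail=2 count=3
After op 10 (write(10)): arr=[6 16 10 18] head=3 tail=3 count=4
After op 11 (write(17)): arr=[6 16 10 17] head=0 tail=0 count=4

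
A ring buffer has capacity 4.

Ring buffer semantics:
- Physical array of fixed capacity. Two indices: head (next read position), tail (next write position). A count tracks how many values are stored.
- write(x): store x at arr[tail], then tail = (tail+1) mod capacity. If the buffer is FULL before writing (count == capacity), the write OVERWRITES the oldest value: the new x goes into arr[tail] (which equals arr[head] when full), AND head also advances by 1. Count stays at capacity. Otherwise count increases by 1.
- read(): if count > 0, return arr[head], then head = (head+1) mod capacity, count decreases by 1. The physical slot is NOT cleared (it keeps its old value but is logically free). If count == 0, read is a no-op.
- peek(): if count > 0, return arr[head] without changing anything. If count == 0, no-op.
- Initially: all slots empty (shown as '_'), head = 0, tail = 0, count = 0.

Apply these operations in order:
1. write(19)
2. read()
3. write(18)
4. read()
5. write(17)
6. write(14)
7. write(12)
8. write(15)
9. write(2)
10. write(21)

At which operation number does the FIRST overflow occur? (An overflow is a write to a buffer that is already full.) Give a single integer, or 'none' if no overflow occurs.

Answer: 9

Derivation:
After op 1 (write(19)): arr=[19 _ _ _] head=0 tail=1 count=1
After op 2 (read()): arr=[19 _ _ _] head=1 tail=1 count=0
After op 3 (write(18)): arr=[19 18 _ _] head=1 tail=2 count=1
After op 4 (read()): arr=[19 18 _ _] head=2 tail=2 count=0
After op 5 (write(17)): arr=[19 18 17 _] head=2 tail=3 count=1
After op 6 (write(14)): arr=[19 18 17 14] head=2 tail=0 count=2
After op 7 (write(12)): arr=[12 18 17 14] head=2 tail=1 count=3
After op 8 (write(15)): arr=[12 15 17 14] head=2 tail=2 count=4
After op 9 (write(2)): arr=[12 15 2 14] head=3 tail=3 count=4
After op 10 (write(21)): arr=[12 15 2 21] head=0 tail=0 count=4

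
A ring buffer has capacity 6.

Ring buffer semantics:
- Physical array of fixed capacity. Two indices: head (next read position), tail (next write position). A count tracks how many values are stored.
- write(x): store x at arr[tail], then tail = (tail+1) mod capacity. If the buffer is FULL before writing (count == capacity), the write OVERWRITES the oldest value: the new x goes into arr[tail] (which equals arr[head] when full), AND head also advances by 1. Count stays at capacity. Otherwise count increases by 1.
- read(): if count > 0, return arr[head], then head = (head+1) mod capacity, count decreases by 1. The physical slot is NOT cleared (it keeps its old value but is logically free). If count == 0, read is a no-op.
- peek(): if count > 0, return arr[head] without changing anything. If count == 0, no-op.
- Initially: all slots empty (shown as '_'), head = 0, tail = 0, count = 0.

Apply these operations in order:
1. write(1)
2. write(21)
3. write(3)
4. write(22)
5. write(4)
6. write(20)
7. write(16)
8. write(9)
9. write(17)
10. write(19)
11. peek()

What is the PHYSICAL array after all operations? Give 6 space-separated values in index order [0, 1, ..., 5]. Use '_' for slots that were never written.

After op 1 (write(1)): arr=[1 _ _ _ _ _] head=0 tail=1 count=1
After op 2 (write(21)): arr=[1 21 _ _ _ _] head=0 tail=2 count=2
After op 3 (write(3)): arr=[1 21 3 _ _ _] head=0 tail=3 count=3
After op 4 (write(22)): arr=[1 21 3 22 _ _] head=0 tail=4 count=4
After op 5 (write(4)): arr=[1 21 3 22 4 _] head=0 tail=5 count=5
After op 6 (write(20)): arr=[1 21 3 22 4 20] head=0 tail=0 count=6
After op 7 (write(16)): arr=[16 21 3 22 4 20] head=1 tail=1 count=6
After op 8 (write(9)): arr=[16 9 3 22 4 20] head=2 tail=2 count=6
After op 9 (write(17)): arr=[16 9 17 22 4 20] head=3 tail=3 count=6
After op 10 (write(19)): arr=[16 9 17 19 4 20] head=4 tail=4 count=6
After op 11 (peek()): arr=[16 9 17 19 4 20] head=4 tail=4 count=6

Answer: 16 9 17 19 4 20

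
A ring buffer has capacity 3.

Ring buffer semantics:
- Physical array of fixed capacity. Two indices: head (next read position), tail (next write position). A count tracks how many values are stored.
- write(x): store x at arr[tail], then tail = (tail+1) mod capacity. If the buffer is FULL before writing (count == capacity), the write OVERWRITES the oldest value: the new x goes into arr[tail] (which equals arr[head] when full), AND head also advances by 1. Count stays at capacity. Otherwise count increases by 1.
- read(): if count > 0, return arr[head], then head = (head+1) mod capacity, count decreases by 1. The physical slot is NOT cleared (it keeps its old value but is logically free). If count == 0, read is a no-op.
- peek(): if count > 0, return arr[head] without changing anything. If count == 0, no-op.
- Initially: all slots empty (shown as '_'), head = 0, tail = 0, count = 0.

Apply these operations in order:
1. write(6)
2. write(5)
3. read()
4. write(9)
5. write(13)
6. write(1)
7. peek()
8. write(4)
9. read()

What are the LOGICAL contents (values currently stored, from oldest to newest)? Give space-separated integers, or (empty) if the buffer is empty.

Answer: 1 4

Derivation:
After op 1 (write(6)): arr=[6 _ _] head=0 tail=1 count=1
After op 2 (write(5)): arr=[6 5 _] head=0 tail=2 count=2
After op 3 (read()): arr=[6 5 _] head=1 tail=2 count=1
After op 4 (write(9)): arr=[6 5 9] head=1 tail=0 count=2
After op 5 (write(13)): arr=[13 5 9] head=1 tail=1 count=3
After op 6 (write(1)): arr=[13 1 9] head=2 tail=2 count=3
After op 7 (peek()): arr=[13 1 9] head=2 tail=2 count=3
After op 8 (write(4)): arr=[13 1 4] head=0 tail=0 count=3
After op 9 (read()): arr=[13 1 4] head=1 tail=0 count=2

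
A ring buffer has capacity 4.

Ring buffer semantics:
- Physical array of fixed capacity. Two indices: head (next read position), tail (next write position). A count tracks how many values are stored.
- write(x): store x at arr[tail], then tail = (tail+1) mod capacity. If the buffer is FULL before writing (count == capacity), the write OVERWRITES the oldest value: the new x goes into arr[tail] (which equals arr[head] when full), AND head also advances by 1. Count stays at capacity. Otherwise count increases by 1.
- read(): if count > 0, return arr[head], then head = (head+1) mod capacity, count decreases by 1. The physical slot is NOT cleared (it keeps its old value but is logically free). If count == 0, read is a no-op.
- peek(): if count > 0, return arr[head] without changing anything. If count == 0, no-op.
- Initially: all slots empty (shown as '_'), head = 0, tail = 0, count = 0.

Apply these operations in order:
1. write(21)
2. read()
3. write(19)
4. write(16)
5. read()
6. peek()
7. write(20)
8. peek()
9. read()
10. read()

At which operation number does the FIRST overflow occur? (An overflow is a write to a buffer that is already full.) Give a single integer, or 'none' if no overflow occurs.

Answer: none

Derivation:
After op 1 (write(21)): arr=[21 _ _ _] head=0 tail=1 count=1
After op 2 (read()): arr=[21 _ _ _] head=1 tail=1 count=0
After op 3 (write(19)): arr=[21 19 _ _] head=1 tail=2 count=1
After op 4 (write(16)): arr=[21 19 16 _] head=1 tail=3 count=2
After op 5 (read()): arr=[21 19 16 _] head=2 tail=3 count=1
After op 6 (peek()): arr=[21 19 16 _] head=2 tail=3 count=1
After op 7 (write(20)): arr=[21 19 16 20] head=2 tail=0 count=2
After op 8 (peek()): arr=[21 19 16 20] head=2 tail=0 count=2
After op 9 (read()): arr=[21 19 16 20] head=3 tail=0 count=1
After op 10 (read()): arr=[21 19 16 20] head=0 tail=0 count=0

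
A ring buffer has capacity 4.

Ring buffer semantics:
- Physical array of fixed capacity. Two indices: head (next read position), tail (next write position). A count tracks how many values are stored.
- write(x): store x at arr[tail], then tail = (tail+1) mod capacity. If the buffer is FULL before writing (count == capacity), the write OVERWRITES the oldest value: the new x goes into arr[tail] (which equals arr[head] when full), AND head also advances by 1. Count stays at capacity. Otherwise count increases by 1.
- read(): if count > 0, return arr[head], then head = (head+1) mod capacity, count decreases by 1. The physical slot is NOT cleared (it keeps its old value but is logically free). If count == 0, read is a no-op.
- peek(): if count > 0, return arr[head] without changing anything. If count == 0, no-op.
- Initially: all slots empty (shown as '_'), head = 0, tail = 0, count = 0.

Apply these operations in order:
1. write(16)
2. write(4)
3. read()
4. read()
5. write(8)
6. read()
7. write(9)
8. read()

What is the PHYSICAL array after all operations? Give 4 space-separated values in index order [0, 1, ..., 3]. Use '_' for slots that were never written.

After op 1 (write(16)): arr=[16 _ _ _] head=0 tail=1 count=1
After op 2 (write(4)): arr=[16 4 _ _] head=0 tail=2 count=2
After op 3 (read()): arr=[16 4 _ _] head=1 tail=2 count=1
After op 4 (read()): arr=[16 4 _ _] head=2 tail=2 count=0
After op 5 (write(8)): arr=[16 4 8 _] head=2 tail=3 count=1
After op 6 (read()): arr=[16 4 8 _] head=3 tail=3 count=0
After op 7 (write(9)): arr=[16 4 8 9] head=3 tail=0 count=1
After op 8 (read()): arr=[16 4 8 9] head=0 tail=0 count=0

Answer: 16 4 8 9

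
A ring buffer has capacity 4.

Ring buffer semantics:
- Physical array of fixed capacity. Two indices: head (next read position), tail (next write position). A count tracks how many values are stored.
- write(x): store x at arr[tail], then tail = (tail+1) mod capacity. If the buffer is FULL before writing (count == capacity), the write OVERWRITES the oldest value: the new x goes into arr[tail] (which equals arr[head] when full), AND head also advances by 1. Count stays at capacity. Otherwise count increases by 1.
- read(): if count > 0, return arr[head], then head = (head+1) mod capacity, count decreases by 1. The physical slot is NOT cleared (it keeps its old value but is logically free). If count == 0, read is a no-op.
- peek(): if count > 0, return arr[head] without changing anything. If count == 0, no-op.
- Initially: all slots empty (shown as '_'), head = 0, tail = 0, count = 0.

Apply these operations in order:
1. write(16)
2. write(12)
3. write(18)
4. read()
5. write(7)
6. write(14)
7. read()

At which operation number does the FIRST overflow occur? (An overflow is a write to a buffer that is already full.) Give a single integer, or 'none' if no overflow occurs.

After op 1 (write(16)): arr=[16 _ _ _] head=0 tail=1 count=1
After op 2 (write(12)): arr=[16 12 _ _] head=0 tail=2 count=2
After op 3 (write(18)): arr=[16 12 18 _] head=0 tail=3 count=3
After op 4 (read()): arr=[16 12 18 _] head=1 tail=3 count=2
After op 5 (write(7)): arr=[16 12 18 7] head=1 tail=0 count=3
After op 6 (write(14)): arr=[14 12 18 7] head=1 tail=1 count=4
After op 7 (read()): arr=[14 12 18 7] head=2 tail=1 count=3

Answer: none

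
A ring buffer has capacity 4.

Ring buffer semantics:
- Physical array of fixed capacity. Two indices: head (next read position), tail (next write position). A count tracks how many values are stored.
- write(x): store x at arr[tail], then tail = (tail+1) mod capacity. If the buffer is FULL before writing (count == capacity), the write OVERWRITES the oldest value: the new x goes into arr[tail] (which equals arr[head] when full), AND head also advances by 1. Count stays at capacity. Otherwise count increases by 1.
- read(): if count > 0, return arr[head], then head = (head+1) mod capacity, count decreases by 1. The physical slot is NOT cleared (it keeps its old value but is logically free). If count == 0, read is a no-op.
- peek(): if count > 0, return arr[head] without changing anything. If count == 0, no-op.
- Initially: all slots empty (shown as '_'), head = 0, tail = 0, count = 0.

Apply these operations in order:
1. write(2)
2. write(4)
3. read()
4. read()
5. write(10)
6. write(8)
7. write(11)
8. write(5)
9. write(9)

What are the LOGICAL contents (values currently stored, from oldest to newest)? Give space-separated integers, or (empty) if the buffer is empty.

After op 1 (write(2)): arr=[2 _ _ _] head=0 tail=1 count=1
After op 2 (write(4)): arr=[2 4 _ _] head=0 tail=2 count=2
After op 3 (read()): arr=[2 4 _ _] head=1 tail=2 count=1
After op 4 (read()): arr=[2 4 _ _] head=2 tail=2 count=0
After op 5 (write(10)): arr=[2 4 10 _] head=2 tail=3 count=1
After op 6 (write(8)): arr=[2 4 10 8] head=2 tail=0 count=2
After op 7 (write(11)): arr=[11 4 10 8] head=2 tail=1 count=3
After op 8 (write(5)): arr=[11 5 10 8] head=2 tail=2 count=4
After op 9 (write(9)): arr=[11 5 9 8] head=3 tail=3 count=4

Answer: 8 11 5 9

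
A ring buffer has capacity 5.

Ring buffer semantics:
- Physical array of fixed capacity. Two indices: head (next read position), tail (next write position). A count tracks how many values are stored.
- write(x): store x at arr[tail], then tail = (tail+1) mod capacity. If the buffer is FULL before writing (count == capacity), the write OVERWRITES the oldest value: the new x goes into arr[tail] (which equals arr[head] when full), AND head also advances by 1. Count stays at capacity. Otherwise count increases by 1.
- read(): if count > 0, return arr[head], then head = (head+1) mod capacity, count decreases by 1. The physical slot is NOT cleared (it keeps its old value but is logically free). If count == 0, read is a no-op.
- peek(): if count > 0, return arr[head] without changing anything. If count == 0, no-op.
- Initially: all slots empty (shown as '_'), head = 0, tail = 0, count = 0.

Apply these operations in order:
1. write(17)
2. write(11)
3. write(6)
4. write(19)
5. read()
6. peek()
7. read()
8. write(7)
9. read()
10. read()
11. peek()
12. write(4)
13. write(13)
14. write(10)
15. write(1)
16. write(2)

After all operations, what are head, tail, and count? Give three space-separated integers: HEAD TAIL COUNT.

Answer: 0 0 5

Derivation:
After op 1 (write(17)): arr=[17 _ _ _ _] head=0 tail=1 count=1
After op 2 (write(11)): arr=[17 11 _ _ _] head=0 tail=2 count=2
After op 3 (write(6)): arr=[17 11 6 _ _] head=0 tail=3 count=3
After op 4 (write(19)): arr=[17 11 6 19 _] head=0 tail=4 count=4
After op 5 (read()): arr=[17 11 6 19 _] head=1 tail=4 count=3
After op 6 (peek()): arr=[17 11 6 19 _] head=1 tail=4 count=3
After op 7 (read()): arr=[17 11 6 19 _] head=2 tail=4 count=2
After op 8 (write(7)): arr=[17 11 6 19 7] head=2 tail=0 count=3
After op 9 (read()): arr=[17 11 6 19 7] head=3 tail=0 count=2
After op 10 (read()): arr=[17 11 6 19 7] head=4 tail=0 count=1
After op 11 (peek()): arr=[17 11 6 19 7] head=4 tail=0 count=1
After op 12 (write(4)): arr=[4 11 6 19 7] head=4 tail=1 count=2
After op 13 (write(13)): arr=[4 13 6 19 7] head=4 tail=2 count=3
After op 14 (write(10)): arr=[4 13 10 19 7] head=4 tail=3 count=4
After op 15 (write(1)): arr=[4 13 10 1 7] head=4 tail=4 count=5
After op 16 (write(2)): arr=[4 13 10 1 2] head=0 tail=0 count=5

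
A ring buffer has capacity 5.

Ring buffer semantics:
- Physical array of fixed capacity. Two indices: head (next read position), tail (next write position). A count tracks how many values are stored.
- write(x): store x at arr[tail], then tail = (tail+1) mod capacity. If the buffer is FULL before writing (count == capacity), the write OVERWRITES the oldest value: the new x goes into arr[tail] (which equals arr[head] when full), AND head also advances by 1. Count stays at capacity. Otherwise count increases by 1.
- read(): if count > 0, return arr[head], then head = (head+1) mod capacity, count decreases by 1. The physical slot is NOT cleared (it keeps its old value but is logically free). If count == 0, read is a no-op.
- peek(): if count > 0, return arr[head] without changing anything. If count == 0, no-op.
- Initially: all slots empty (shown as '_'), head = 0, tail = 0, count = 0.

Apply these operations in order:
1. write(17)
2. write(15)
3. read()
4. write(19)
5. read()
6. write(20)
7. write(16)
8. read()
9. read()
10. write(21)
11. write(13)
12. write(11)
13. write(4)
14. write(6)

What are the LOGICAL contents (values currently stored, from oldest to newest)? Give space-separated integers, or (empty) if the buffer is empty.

After op 1 (write(17)): arr=[17 _ _ _ _] head=0 tail=1 count=1
After op 2 (write(15)): arr=[17 15 _ _ _] head=0 tail=2 count=2
After op 3 (read()): arr=[17 15 _ _ _] head=1 tail=2 count=1
After op 4 (write(19)): arr=[17 15 19 _ _] head=1 tail=3 count=2
After op 5 (read()): arr=[17 15 19 _ _] head=2 tail=3 count=1
After op 6 (write(20)): arr=[17 15 19 20 _] head=2 tail=4 count=2
After op 7 (write(16)): arr=[17 15 19 20 16] head=2 tail=0 count=3
After op 8 (read()): arr=[17 15 19 20 16] head=3 tail=0 count=2
After op 9 (read()): arr=[17 15 19 20 16] head=4 tail=0 count=1
After op 10 (write(21)): arr=[21 15 19 20 16] head=4 tail=1 count=2
After op 11 (write(13)): arr=[21 13 19 20 16] head=4 tail=2 count=3
After op 12 (write(11)): arr=[21 13 11 20 16] head=4 tail=3 count=4
After op 13 (write(4)): arr=[21 13 11 4 16] head=4 tail=4 count=5
After op 14 (write(6)): arr=[21 13 11 4 6] head=0 tail=0 count=5

Answer: 21 13 11 4 6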